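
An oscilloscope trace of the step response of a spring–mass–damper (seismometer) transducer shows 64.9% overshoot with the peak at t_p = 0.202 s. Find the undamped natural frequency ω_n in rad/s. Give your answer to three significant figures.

ζ from %OS: ζ = |ln 0.649|/√(π²+ln²0.649) = 0.136.
From t_p = π/ω_d, ω_d = π/0.202 = 15.6 rad/s, so ω_n = ω_d/√(1−ζ²) = 15.7 rad/s.

ω_n ≈ 15.7 rad/s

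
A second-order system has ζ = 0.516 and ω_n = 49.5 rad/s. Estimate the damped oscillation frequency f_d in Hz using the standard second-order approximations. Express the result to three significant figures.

f_d ≈ 6.75 Hz

ω_d = ω_n√(1−ζ²) = 49.5·√0.734 = 42.4 rad/s.
f_d = ω_d/(2π) = 6.75 Hz.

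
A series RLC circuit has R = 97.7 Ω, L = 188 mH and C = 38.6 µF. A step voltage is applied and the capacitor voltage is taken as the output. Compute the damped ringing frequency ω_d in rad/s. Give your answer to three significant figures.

ω_d ≈ 265 rad/s

For a series RLC circuit (capacitor voltage as output), ω_n = 1/√(LC) = 1/√(188 mH · 38.6 µF) = 371 rad/s.
ζ = (R/2)·√(C/L) = (97.7/2)·√(38.6 µF/188 mH) = 0.700.
ω_d = 371·√(1 − 0.700²) = 265 rad/s.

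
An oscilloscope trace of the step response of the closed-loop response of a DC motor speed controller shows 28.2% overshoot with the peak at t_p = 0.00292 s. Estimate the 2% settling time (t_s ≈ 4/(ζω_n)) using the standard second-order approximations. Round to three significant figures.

t_s ≈ 0.00923 s

ζ from %OS: ζ = |ln 0.282|/√(π²+ln²0.282) = 0.374.
From t_p = π/ω_d, ω_d = π/0.00292 = 1080 rad/s, so ω_n = ω_d/√(1−ζ²) = 1160 rad/s.
t_s ≈ 4/(ζω_n) = 4/(0.374·1160) = 0.00923 s.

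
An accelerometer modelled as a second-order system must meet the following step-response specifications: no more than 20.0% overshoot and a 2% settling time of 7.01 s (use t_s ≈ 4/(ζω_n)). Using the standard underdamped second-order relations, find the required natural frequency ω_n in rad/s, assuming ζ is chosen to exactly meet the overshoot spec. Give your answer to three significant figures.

ω_n ≈ 1.25 rad/s

ζ = −ln(OS)/√(π² + (ln OS)²). With OS = 0.200, ln OS = −1.609 and ζ = 1.609/3.530 = 0.456.
Then ω_n = 4/(ζ t_s) = 4/(0.456 × 7.01) = 1.25 rad/s.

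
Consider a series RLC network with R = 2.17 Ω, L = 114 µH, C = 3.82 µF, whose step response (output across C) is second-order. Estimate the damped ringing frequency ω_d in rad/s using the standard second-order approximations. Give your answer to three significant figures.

ω_d ≈ 47000 rad/s

For a series RLC circuit (capacitor voltage as output), ω_n = 1/√(LC) = 1/√(114 µH · 3.82 µF) = 47900 rad/s.
ζ = (R/2)·√(C/L) = (2.17/2)·√(3.82 µF/114 µH) = 0.199.
The damped frequency ω_d = ω_n√(1−ζ²) = 47000 rad/s.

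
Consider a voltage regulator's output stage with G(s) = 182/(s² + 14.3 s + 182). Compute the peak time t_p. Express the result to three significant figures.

Matching coefficients with s² + 2ζω_n s + ω_n² gives ω_n² = 182 ⇒ ω_n = 13.5 rad/s, and ζ = 14.3/(2ω_n) = 0.530.
The damped frequency ω_d = ω_n√(1−ζ²) = 11.4 rad/s. Then t_p = π/ω_d = 0.275 s.

t_p ≈ 0.275 s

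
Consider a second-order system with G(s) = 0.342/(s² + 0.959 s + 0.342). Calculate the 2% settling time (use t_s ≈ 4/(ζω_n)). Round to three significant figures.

t_s ≈ 8.34 s

Matching coefficients with s² + 2ζω_n s + ω_n² gives ω_n² = 0.342 ⇒ ω_n = 0.585 rad/s, and ζ = 0.959/(2ω_n) = 0.820.
t_s ≈ 4/(ζω_n) = 4/(0.820·0.585) = 8.34 s.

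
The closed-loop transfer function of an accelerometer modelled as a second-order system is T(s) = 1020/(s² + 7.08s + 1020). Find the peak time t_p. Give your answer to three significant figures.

t_p ≈ 0.0990 s

Matching coefficients with s² + 2ζω_n s + ω_n² gives ω_n² = 1020 ⇒ ω_n = 31.9 rad/s, and ζ = 7.08/(2ω_n) = 0.111.
ω_d = ω_n√(1−ζ²) = 31.7 rad/s. Then t_p = π/ω_d = 0.0990 s.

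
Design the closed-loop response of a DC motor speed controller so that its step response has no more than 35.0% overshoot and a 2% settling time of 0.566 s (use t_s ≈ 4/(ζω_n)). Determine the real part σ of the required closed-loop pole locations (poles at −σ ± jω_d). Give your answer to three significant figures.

σ ≈ 7.07

The settling-time spec alone fixes σ = ζω_n = 4/t_s = 4/0.566 = 7.07.
(Overshoot then fixes ζ = 0.317 and hence ω_d = σ·√(1−ζ²)/ζ = 21.1 rad/s.)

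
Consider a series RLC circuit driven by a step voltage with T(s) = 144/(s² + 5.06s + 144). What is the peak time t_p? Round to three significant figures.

t_p ≈ 0.268 s

ω_n = √144 = 12.0 rad/s; ζ = 5.06/(2·12.0) = 0.211.
ω_d = ω_n√(1−ζ²) = 11.7 rad/s. Then t_p = π/ω_d = 0.268 s.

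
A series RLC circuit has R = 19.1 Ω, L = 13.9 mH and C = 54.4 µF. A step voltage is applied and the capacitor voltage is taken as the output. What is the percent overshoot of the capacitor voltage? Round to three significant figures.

For a series RLC circuit (capacitor voltage as output), ω_n = 1/√(LC) = 1/√(13.9 mH · 54.4 µF) = 1150 rad/s.
ζ = (R/2)·√(C/L) = (19.1/2)·√(54.4 µF/13.9 mH) = 0.597.
%OS = 100 e^{−πζ/√(1−ζ²)} with ζ = 0.597 gives 9.63%.

%OS ≈ 9.63%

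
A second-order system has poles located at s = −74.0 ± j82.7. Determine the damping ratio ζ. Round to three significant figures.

ζ ≈ 0.667

|pole| = ω_n = √(74.0² + 82.7²) = 111 rad/s; ζ = cos θ = σ/ω_n = 0.667.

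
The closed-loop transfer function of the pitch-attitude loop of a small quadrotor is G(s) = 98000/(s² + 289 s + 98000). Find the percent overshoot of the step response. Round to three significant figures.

%OS ≈ 19.5%

Matching coefficients with s² + 2ζω_n s + ω_n² gives ω_n² = 98000 ⇒ ω_n = 313 rad/s, and ζ = 289/(2ω_n) = 0.462.
%OS = 100 e^{−πζ/√(1−ζ²)} with ζ = 0.462 gives 19.5%.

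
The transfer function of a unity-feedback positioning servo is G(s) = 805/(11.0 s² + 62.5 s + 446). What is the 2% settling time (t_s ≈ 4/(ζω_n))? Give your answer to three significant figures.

Dividing through by 11.0: denominator becomes s² + 5.682 s + 40.55.
So ω_n = √40.55 = 6.37 rad/s and ζ = 5.682/(2·6.37) = 0.446.
t_s ≈ 4/(ζω_n) = 1.41 s.

t_s ≈ 1.41 s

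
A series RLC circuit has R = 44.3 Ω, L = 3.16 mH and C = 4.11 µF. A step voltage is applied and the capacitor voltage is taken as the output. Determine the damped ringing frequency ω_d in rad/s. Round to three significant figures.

For a series RLC circuit (capacitor voltage as output), ω_n = 1/√(LC) = 1/√(3.16 mH · 4.11 µF) = 8770 rad/s.
ζ = (R/2)·√(C/L) = (44.3/2)·√(4.11 µF/3.16 mH) = 0.799.
ω_d = ω_n√(1−ζ²) = 5280 rad/s.

ω_d ≈ 5280 rad/s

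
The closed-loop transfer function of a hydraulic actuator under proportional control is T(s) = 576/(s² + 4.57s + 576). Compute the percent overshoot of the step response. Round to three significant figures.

%OS ≈ 74.0%

Matching coefficients with s² + 2ζω_n s + ω_n² gives ω_n² = 576 ⇒ ω_n = 24.0 rad/s, and ζ = 4.57/(2ω_n) = 0.0952.
%OS = 100·exp(−πζ/√(1−ζ²)) = 74.0%.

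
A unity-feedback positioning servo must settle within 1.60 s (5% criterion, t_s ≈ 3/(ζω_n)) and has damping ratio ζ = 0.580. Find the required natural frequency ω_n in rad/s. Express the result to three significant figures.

ω_n ≈ 3.23 rad/s

Rearranging t_s ≈ 3/(ζω_n) gives ω_n = 3/(ζ·t_s) = 3/(0.580 × 1.60) = 3.23 rad/s.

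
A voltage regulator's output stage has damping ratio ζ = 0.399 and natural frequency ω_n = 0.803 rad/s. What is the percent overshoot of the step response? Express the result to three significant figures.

%OS ≈ 25.5%

For an underdamped second-order system, %OS = 100·exp(−πζ/√(1−ζ²)).
πζ/√(1−ζ²) = π·0.399/√(1−0.159) = 1.367, so %OS = 100·e^(−1.367) = 25.5%.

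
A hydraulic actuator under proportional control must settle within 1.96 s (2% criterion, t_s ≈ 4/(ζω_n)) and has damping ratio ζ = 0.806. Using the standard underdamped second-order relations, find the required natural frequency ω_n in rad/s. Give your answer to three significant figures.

Rearranging t_s ≈ 4/(ζω_n) gives ω_n = 4/(ζ·t_s) = 4/(0.806 × 1.96) = 2.53 rad/s.

ω_n ≈ 2.53 rad/s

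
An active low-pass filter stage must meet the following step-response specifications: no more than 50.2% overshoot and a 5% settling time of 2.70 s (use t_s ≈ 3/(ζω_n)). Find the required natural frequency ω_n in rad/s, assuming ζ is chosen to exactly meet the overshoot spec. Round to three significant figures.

ζ = −ln(OS)/√(π² + (ln OS)²). With OS = 0.502, ln OS = −0.6892 and ζ = 0.6892/3.216 = 0.214.
From t_s ≈ 3/(ζω_n): ω_n = 3/(ζ·t_s) = 3/(0.214·2.70) = 5.19 rad/s.

ω_n ≈ 5.19 rad/s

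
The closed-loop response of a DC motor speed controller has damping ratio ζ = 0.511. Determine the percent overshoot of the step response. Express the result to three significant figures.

%OS ≈ 15.4%

For an underdamped second-order system, %OS = 100·exp(−πζ/√(1−ζ²)).
πζ/√(1−ζ²) = π·0.511/√(1−0.261) = 1.868, so %OS = 100·e^(−1.868) = 15.4%.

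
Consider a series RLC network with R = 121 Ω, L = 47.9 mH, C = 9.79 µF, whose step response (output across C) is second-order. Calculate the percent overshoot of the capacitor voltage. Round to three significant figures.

For a series RLC circuit (capacitor voltage as output), ω_n = 1/√(LC) = 1/√(47.9 mH · 9.79 µF) = 1460 rad/s.
ζ = (R/2)·√(C/L) = (121/2)·√(9.79 µF/47.9 mH) = 0.865.
Overshoot: exp(−π·0.865/√(1−0.865²)) = 0.00445, i.e. 0.445%.

%OS ≈ 0.445%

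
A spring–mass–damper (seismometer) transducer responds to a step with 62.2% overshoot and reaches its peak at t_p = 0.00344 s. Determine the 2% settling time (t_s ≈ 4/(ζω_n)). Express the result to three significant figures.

From the overshoot, ζ = −ln(OS)/√(π²+ln²(OS)) = 0.149.
t_p = π/ω_d ⇒ ω_d = 913 rad/s; then ω_n = ω_d/√(1−ζ²) = 924 rad/s.
t_s ≈ 4/(ζω_n) = 4/(0.149·924) = 0.0290 s.

t_s ≈ 0.0290 s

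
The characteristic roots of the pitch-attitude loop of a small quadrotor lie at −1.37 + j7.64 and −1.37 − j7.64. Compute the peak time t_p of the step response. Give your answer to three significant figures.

t_p = π/ω_d with ω_d = 7.64 (the imaginary part), so t_p = 0.411 s.

t_p ≈ 0.411 s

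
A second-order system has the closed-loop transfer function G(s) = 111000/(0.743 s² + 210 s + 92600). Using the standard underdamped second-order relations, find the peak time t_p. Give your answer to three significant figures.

Dividing through by 0.743: denominator becomes s² + 282.6 s + 124600.
So ω_n = √124600 = 353 rad/s and ζ = 282.6/(2·353) = 0.400.
The damped frequency ω_d = ω_n√(1−ζ²) = 324 rad/s. t_p = π/ω_d = 0.00971 s.

t_p ≈ 0.00971 s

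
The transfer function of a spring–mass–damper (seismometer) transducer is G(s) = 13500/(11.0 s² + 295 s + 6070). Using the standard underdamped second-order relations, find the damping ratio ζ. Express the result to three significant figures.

Dividing through by 11.0: denominator becomes s² + 26.82 s + 551.8.
So ω_n = √551.8 = 23.5 rad/s and ζ = 26.82/(2·23.5) = 0.571.

ζ ≈ 0.571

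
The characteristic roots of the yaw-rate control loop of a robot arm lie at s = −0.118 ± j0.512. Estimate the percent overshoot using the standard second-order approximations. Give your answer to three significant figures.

The poles are at −σ ± jω_d with σ = 0.118 and ω_d = 0.512, so ω_n = √(σ²+ω_d²) = 0.525 rad/s and ζ = σ/ω_n = 0.225.
Overshoot: exp(−π·0.225/√(1−0.225²)) = 0.485, i.e. 48.5%.

%OS ≈ 48.5%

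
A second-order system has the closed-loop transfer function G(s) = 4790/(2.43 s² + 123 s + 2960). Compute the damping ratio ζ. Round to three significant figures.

Dividing through by 2.43: denominator becomes s² + 50.62 s + 1218.
So ω_n = √1218 = 34.9 rad/s and ζ = 50.62/(2·34.9) = 0.725.

ζ ≈ 0.725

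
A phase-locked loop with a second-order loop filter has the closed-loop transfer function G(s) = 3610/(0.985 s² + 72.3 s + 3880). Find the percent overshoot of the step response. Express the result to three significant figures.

%OS ≈ 10.4%

Dividing through by 0.985: denominator becomes s² + 73.40 s + 3939.
So ω_n = √3939 = 62.8 rad/s and ζ = 73.40/(2·62.8) = 0.585.
%OS = 100·exp(−πζ/√(1−ζ²)) = 10.4%.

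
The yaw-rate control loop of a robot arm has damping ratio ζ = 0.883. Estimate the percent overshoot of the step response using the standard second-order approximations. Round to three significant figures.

For an underdamped second-order system, %OS = 100·exp(−πζ/√(1−ζ²)).
πζ/√(1−ζ²) = π·0.883/√(1−0.780) = 5.910, so %OS = 100·e^(−5.910) = 0.271%.

%OS ≈ 0.271%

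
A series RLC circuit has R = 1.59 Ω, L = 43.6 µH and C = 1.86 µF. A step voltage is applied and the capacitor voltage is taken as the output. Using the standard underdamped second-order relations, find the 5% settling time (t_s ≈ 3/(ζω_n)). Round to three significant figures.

For a series RLC circuit (capacitor voltage as output), ω_n = 1/√(LC) = 1/√(43.6 µH · 1.86 µF) = 111000 rad/s.
ζ = (R/2)·√(C/L) = (1.59/2)·√(1.86 µF/43.6 µH) = 0.164.
t_s ≈ 3/(ζω_n) = 0.000165 s.

t_s ≈ 0.000165 s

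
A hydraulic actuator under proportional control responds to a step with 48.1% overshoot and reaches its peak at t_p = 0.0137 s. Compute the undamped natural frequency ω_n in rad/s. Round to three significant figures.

ω_n ≈ 235 rad/s

ζ from %OS: ζ = |ln 0.481|/√(π²+ln²0.481) = 0.227.
t_p = π/ω_d ⇒ ω_d = 229 rad/s; then ω_n = ω_d/√(1−ζ²) = 235 rad/s.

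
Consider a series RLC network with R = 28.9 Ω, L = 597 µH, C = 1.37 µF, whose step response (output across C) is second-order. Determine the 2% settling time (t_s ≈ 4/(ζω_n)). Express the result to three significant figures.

t_s ≈ 0.000165 s

For a series RLC circuit (capacitor voltage as output), ω_n = 1/√(LC) = 1/√(597 µH · 1.37 µF) = 35000 rad/s.
ζ = (R/2)·√(C/L) = (28.9/2)·√(1.37 µF/597 µH) = 0.692.
t_s ≈ 4/(ζω_n) = 0.000165 s.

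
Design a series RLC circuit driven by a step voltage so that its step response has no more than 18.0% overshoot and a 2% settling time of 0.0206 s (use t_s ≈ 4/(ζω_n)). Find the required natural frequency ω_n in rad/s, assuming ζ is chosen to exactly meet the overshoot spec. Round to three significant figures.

ω_n ≈ 405 rad/s

Inverting the overshoot relation: ζ = |ln 0.180|/√(π² + ln²0.180) = 0.479.
From t_s ≈ 4/(ζω_n): ω_n = 4/(ζ·t_s) = 4/(0.479·0.0206) = 405 rad/s.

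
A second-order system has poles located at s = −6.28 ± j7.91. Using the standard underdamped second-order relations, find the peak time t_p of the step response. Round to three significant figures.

t_p ≈ 0.397 s

t_p = π/ω_d with ω_d = 7.91 (the imaginary part), so t_p = 0.397 s.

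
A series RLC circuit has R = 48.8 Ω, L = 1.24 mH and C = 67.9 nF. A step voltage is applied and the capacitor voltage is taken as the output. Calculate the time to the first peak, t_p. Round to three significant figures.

t_p ≈ 0.0000293 s

For a series RLC circuit (capacitor voltage as output), ω_n = 1/√(LC) = 1/√(1.24 mH · 67.9 nF) = 109000 rad/s.
ζ = (R/2)·√(C/L) = (48.8/2)·√(67.9 nF/1.24 mH) = 0.181.
ω_d = ω_n√(1−ζ²) = 107000 rad/s. t_p = π/ω_d = 0.0000293 s.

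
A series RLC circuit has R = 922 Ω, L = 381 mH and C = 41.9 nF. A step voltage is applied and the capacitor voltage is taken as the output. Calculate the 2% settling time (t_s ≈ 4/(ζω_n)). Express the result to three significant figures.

t_s ≈ 0.00331 s

For a series RLC circuit (capacitor voltage as output), ω_n = 1/√(LC) = 1/√(381 mH · 41.9 nF) = 7910 rad/s.
ζ = (R/2)·√(C/L) = (922/2)·√(41.9 nF/381 mH) = 0.153.
t_s ≈ 4/(ζω_n) = 0.00331 s.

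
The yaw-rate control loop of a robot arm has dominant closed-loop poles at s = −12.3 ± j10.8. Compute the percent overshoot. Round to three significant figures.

%OS ≈ 2.79%

With σ = 12.3, ω_d = 10.8: ω_n = √(σ²+ω_d²) = 16.4 rad/s, ζ = σ/ω_n = 0.751.
Overshoot: exp(−π·0.751/√(1−0.751²)) = 0.0279, i.e. 2.79%.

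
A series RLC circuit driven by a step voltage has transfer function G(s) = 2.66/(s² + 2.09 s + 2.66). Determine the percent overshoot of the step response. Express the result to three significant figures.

%OS ≈ 7.27%

ω_n = √2.66 = 1.63 rad/s; ζ = 2.09/(2·1.63) = 0.641.
Overshoot: exp(−π·0.641/√(1−0.641²)) = 0.0727, i.e. 7.27%.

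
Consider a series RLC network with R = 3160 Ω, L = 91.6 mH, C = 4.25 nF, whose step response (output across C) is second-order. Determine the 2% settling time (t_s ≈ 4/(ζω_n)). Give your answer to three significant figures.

t_s ≈ 0.000232 s

For a series RLC circuit (capacitor voltage as output), ω_n = 1/√(LC) = 1/√(91.6 mH · 4.25 nF) = 50700 rad/s.
ζ = (R/2)·√(C/L) = (3160/2)·√(4.25 nF/91.6 mH) = 0.340.
t_s ≈ 4/(ζω_n) = 0.000232 s.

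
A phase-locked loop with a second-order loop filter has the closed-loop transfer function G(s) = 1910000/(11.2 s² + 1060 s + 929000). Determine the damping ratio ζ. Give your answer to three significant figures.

Dividing through by 11.2: denominator becomes s² + 94.64 s + 82950.
So ω_n = √82950 = 288 rad/s and ζ = 94.64/(2·288) = 0.164.

ζ ≈ 0.164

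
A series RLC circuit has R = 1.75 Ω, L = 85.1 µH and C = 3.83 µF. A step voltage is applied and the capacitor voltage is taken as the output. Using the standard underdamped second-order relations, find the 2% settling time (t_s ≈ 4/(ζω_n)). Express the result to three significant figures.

t_s ≈ 0.000389 s

For a series RLC circuit (capacitor voltage as output), ω_n = 1/√(LC) = 1/√(85.1 µH · 3.83 µF) = 55400 rad/s.
ζ = (R/2)·√(C/L) = (1.75/2)·√(3.83 µF/85.1 µH) = 0.186.
t_s ≈ 4/(ζω_n) = 0.000389 s.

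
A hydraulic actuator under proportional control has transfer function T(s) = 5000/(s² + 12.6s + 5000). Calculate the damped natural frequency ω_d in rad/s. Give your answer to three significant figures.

Matching coefficients with s² + 2ζω_n s + ω_n² gives ω_n² = 5000 ⇒ ω_n = 70.7 rad/s, and ζ = 12.6/(2ω_n) = 0.0891.
ω_d = 70.7·√(1 − 0.0891²) = 70.4 rad/s.

ω_d ≈ 70.4 rad/s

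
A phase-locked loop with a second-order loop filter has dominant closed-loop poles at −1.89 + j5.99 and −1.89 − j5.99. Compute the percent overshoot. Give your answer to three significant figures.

With σ = 1.89, ω_d = 5.99: ω_n = √(σ²+ω_d²) = 6.28 rad/s, ζ = σ/ω_n = 0.301.
%OS = 100·exp(−πζ/√(1−ζ²)) = 37.1%.

%OS ≈ 37.1%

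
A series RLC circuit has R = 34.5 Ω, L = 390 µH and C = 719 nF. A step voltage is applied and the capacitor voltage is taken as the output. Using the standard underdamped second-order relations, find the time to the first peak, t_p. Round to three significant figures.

For a series RLC circuit (capacitor voltage as output), ω_n = 1/√(LC) = 1/√(390 µH · 719 nF) = 59700 rad/s.
ζ = (R/2)·√(C/L) = (34.5/2)·√(719 nF/390 µH) = 0.741.
ω_d = 59700·√(1 − 0.741²) = 40100 rad/s. t_p = π/ω_d = 0.0000783 s.

t_p ≈ 0.0000783 s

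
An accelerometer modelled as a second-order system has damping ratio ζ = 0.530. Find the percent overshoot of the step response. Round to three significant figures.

For an underdamped second-order system, %OS = 100·exp(−πζ/√(1−ζ²)).
πζ/√(1−ζ²) = π·0.530/√(1−0.281) = 1.964, so %OS = 100·e^(−1.964) = 14.0%.

%OS ≈ 14.0%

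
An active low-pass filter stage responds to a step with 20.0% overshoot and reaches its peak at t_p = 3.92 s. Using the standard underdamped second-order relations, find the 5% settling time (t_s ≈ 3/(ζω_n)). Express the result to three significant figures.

t_s ≈ 7.31 s

The overshoot fixes ζ = −ln(OS)/√(π²+ln²(OS)) = 0.456.
From t_p = π/ω_d, ω_d = π/3.92 = 0.801 rad/s, so ω_n = ω_d/√(1−ζ²) = 0.900 rad/s.
t_s ≈ 3/(ζω_n) = 3/(0.456·0.900) = 7.31 s.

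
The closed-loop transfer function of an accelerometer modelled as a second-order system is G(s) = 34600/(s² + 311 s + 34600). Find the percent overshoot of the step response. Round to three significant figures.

%OS ≈ 0.835%

ω_n = √34600 = 186 rad/s; ζ = 311/(2·186) = 0.836.
%OS = 100·exp(−πζ/√(1−ζ²)) = 0.835%.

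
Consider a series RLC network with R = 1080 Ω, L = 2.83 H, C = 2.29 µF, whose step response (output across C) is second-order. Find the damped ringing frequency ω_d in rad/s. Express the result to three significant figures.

ω_d ≈ 343 rad/s

For a series RLC circuit (capacitor voltage as output), ω_n = 1/√(LC) = 1/√(2.83 H · 2.29 µF) = 393 rad/s.
ζ = (R/2)·√(C/L) = (1080/2)·√(2.29 µF/2.83 H) = 0.486.
ω_d = ω_n√(1−ζ²) = 343 rad/s.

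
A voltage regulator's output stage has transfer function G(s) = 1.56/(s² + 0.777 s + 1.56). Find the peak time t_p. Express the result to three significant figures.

t_p ≈ 2.65 s

Comparing the denominator to s² + 2ζω_n s + ω_n²: ω_n = √1.56 = 1.25 rad/s, and 2ζω_n = 0.777 so ζ = 0.777/(2·1.25) = 0.311.
The damped frequency ω_d = ω_n√(1−ζ²) = 1.19 rad/s. Then t_p = π/ω_d = 2.65 s.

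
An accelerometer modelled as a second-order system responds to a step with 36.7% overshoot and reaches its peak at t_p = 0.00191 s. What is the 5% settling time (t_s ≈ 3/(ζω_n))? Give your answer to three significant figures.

From the overshoot, ζ = −ln(OS)/√(π²+ln²(OS)) = 0.304.
t_p = π/ω_d ⇒ ω_d = 1640 rad/s; then ω_n = ω_d/√(1−ζ²) = 1730 rad/s.
t_s ≈ 3/(ζω_n) = 3/(0.304·1730) = 0.00572 s.

t_s ≈ 0.00572 s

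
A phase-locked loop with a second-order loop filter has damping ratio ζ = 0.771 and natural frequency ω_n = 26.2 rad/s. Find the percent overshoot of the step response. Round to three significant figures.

For an underdamped second-order system, %OS = 100·exp(−πζ/√(1−ζ²)).
πζ/√(1−ζ²) = π·0.771/√(1−0.594) = 3.803, so %OS = 100·e^(−3.803) = 2.23%.

%OS ≈ 2.23%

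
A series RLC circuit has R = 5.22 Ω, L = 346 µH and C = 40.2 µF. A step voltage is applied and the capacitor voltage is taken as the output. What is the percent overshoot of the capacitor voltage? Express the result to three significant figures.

%OS ≈ 0.220%

For a series RLC circuit (capacitor voltage as output), ω_n = 1/√(LC) = 1/√(346 µH · 40.2 µF) = 8480 rad/s.
ζ = (R/2)·√(C/L) = (5.22/2)·√(40.2 µF/346 µH) = 0.890.
%OS = 100·exp(−πζ/√(1−ζ²)) = 0.220%.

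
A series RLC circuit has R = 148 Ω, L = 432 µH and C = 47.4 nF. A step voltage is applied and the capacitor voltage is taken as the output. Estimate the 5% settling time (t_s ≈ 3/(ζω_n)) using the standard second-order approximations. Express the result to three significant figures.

t_s ≈ 0.0000175 s

For a series RLC circuit (capacitor voltage as output), ω_n = 1/√(LC) = 1/√(432 µH · 47.4 nF) = 221000 rad/s.
ζ = (R/2)·√(C/L) = (148/2)·√(47.4 nF/432 µH) = 0.775.
t_s ≈ 3/(ζω_n) = 0.0000175 s.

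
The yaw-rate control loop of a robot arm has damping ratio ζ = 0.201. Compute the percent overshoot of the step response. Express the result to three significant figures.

%OS ≈ 52.5%

For an underdamped second-order system, %OS = 100·exp(−πζ/√(1−ζ²)).
πζ/√(1−ζ²) = π·0.201/√(1−0.0404) = 0.6446, so %OS = 100·e^(−0.6446) = 52.5%.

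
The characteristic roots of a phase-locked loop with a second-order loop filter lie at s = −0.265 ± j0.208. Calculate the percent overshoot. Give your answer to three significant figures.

%OS ≈ 1.83%

The poles are at −σ ± jω_d with σ = 0.265 and ω_d = 0.208, so ω_n = √(σ²+ω_d²) = 0.337 rad/s and ζ = σ/ω_n = 0.787.
Overshoot: exp(−π·0.787/√(1−0.787²)) = 0.0183, i.e. 1.83%.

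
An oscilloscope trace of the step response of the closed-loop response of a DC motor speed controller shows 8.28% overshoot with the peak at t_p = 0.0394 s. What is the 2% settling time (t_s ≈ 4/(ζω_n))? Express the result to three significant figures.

t_s ≈ 0.0633 s

ζ from %OS: ζ = |ln 0.0828|/√(π²+ln²0.0828) = 0.621.
From t_p = π/ω_d, ω_d = π/0.0394 = 79.7 rad/s, so ω_n = ω_d/√(1−ζ²) = 102 rad/s.
t_s ≈ 4/(ζω_n) = 4/(0.621·102) = 0.0633 s.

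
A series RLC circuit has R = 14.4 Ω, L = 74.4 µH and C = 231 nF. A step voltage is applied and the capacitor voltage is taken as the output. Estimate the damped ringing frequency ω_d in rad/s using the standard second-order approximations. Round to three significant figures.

ω_d ≈ 221000 rad/s

For a series RLC circuit (capacitor voltage as output), ω_n = 1/√(LC) = 1/√(74.4 µH · 231 nF) = 241000 rad/s.
ζ = (R/2)·√(C/L) = (14.4/2)·√(231 nF/74.4 µH) = 0.401.
ω_d = ω_n√(1−ζ²) = 221000 rad/s.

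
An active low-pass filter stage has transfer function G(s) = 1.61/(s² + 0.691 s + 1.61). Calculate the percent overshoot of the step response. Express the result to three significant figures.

Matching coefficients with s² + 2ζω_n s + ω_n² gives ω_n² = 1.61 ⇒ ω_n = 1.27 rad/s, and ζ = 0.691/(2ω_n) = 0.272.
%OS = 100·exp(−πζ/√(1−ζ²)) = 41.1%.

%OS ≈ 41.1%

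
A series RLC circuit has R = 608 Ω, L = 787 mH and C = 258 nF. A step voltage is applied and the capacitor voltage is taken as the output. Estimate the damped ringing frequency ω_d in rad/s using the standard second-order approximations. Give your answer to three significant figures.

ω_d ≈ 2190 rad/s

For a series RLC circuit (capacitor voltage as output), ω_n = 1/√(LC) = 1/√(787 mH · 258 nF) = 2220 rad/s.
ζ = (R/2)·√(C/L) = (608/2)·√(258 nF/787 mH) = 0.174.
ω_d = ω_n√(1−ζ²) = 2190 rad/s.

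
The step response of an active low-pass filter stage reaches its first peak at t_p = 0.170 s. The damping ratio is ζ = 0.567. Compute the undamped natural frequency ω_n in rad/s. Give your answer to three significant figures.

ω_n ≈ 22.4 rad/s

Peak time t_p = π/ω_d, so ω_d = π/t_p = π/0.170 = 18.5 rad/s.
ω_n = ω_d/√(1−ζ²) = 18.5/√0.679 = 22.4 rad/s.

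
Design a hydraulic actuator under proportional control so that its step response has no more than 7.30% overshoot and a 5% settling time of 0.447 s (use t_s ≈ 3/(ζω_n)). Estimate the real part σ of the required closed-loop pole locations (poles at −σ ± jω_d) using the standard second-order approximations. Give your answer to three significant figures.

σ ≈ 6.71

The settling-time spec alone fixes σ = ζω_n = 3/t_s = 3/0.447 = 6.71.
(Overshoot then fixes ζ = 0.640 and hence ω_d = σ·√(1−ζ²)/ζ = 8.06 rad/s.)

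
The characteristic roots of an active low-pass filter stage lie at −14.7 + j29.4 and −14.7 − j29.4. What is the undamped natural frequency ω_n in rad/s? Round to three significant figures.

|pole| = ω_n = √(14.7² + 29.4²) = 32.9 rad/s; ζ = cos θ = σ/ω_n = 0.447.

ω_n ≈ 32.9 rad/s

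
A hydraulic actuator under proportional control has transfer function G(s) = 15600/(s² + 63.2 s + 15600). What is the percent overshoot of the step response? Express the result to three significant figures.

%OS ≈ 44.0%

Matching coefficients with s² + 2ζω_n s + ω_n² gives ω_n² = 15600 ⇒ ω_n = 125 rad/s, and ζ = 63.2/(2ω_n) = 0.253.
%OS = 100·exp(−πζ/√(1−ζ²)) = 44.0%.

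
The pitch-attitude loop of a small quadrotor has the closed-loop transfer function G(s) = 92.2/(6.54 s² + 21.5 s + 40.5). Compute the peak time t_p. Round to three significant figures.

Dividing through by 6.54: denominator becomes s² + 3.287 s + 6.193.
So ω_n = √6.193 = 2.49 rad/s and ζ = 3.287/(2·2.49) = 0.661.
The damped frequency ω_d = ω_n√(1−ζ²) = 1.87 rad/s. t_p = π/ω_d = 1.68 s.

t_p ≈ 1.68 s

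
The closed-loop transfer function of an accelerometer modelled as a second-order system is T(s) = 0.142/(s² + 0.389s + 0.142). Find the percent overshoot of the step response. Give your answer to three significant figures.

%OS ≈ 15.1%

ω_n = √0.142 = 0.377 rad/s; ζ = 0.389/(2·0.377) = 0.516.
%OS = 100·exp(−πζ/√(1−ζ²)) = 15.1%.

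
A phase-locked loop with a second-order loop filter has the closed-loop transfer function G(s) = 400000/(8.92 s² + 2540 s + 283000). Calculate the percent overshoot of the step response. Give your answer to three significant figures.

%OS ≈ 1.53%

Dividing through by 8.92: denominator becomes s² + 284.8 s + 31730.
So ω_n = √31730 = 178 rad/s and ζ = 284.8/(2·178) = 0.799.
%OS = 100·exp(−πζ/√(1−ζ²)) = 1.53%.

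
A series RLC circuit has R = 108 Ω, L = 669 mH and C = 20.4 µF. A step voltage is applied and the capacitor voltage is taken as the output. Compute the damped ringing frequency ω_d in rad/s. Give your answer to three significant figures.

For a series RLC circuit (capacitor voltage as output), ω_n = 1/√(LC) = 1/√(669 mH · 20.4 µF) = 271 rad/s.
ζ = (R/2)·√(C/L) = (108/2)·√(20.4 µF/669 mH) = 0.298.
ω_d = ω_n√(1−ζ²) = 258 rad/s.

ω_d ≈ 258 rad/s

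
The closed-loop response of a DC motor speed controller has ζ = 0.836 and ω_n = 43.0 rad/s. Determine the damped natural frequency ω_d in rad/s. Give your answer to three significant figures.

ω_d = ω_n√(1−ζ²) = 43.0·√0.301 = 23.6 rad/s.

ω_d ≈ 23.6 rad/s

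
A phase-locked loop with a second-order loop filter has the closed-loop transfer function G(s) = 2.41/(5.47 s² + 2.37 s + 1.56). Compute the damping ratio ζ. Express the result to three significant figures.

ζ ≈ 0.406

Dividing through by 5.47: denominator becomes s² + 0.4333 s + 0.2852.
So ω_n = √0.2852 = 0.534 rad/s and ζ = 0.4333/(2·0.534) = 0.406.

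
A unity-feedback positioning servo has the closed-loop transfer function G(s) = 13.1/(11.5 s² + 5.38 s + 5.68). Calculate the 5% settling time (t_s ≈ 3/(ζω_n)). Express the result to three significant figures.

Dividing through by 11.5: denominator becomes s² + 0.4678 s + 0.4939.
So ω_n = √0.4939 = 0.703 rad/s and ζ = 0.4678/(2·0.703) = 0.333.
t_s ≈ 3/(ζω_n) = 12.8 s.

t_s ≈ 12.8 s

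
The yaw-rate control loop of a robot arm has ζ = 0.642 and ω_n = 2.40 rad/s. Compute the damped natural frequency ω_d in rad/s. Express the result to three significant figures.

ω_d ≈ 1.84 rad/s

ω_d = ω_n√(1−ζ²) = 2.40·√0.588 = 1.84 rad/s.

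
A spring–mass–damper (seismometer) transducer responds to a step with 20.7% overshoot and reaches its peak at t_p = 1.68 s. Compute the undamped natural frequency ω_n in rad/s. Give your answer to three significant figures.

ω_n ≈ 2.09 rad/s

ζ from %OS: ζ = |ln 0.207|/√(π²+ln²0.207) = 0.448.
From t_p = π/ω_d, ω_d = π/1.68 = 1.87 rad/s, so ω_n = ω_d/√(1−ζ²) = 2.09 rad/s.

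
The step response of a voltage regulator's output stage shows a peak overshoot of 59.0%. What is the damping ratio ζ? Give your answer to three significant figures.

ζ = −ln(OS)/√(π² + (ln OS)²). With OS = 0.590, ln OS = −0.5276 and ζ = 0.5276/3.186 = 0.166.

ζ ≈ 0.166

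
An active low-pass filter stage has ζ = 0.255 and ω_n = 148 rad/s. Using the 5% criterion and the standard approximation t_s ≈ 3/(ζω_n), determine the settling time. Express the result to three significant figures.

t_s ≈ 0.0795 s

t_s ≈ 3/(ζω_n) = 3/(0.255 × 148) = 0.0795 s.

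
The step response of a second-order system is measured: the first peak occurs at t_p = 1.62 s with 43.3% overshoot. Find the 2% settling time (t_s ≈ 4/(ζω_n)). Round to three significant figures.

ζ from %OS: ζ = |ln 0.433|/√(π²+ln²0.433) = 0.257.
t_p = π/ω_d ⇒ ω_d = 1.94 rad/s; then ω_n = ω_d/√(1−ζ²) = 2.01 rad/s.
t_s ≈ 4/(ζω_n) = 4/(0.257·2.01) = 7.74 s.

t_s ≈ 7.74 s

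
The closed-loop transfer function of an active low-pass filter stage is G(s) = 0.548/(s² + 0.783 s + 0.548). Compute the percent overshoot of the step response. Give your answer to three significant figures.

%OS ≈ 14.1%

ω_n = √0.548 = 0.740 rad/s; ζ = 0.783/(2·0.740) = 0.529.
Overshoot: exp(−π·0.529/√(1−0.529²)) = 0.141, i.e. 14.1%.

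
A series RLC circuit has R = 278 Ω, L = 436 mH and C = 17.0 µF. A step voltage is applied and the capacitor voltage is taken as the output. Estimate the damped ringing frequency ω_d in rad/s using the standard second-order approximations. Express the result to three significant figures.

For a series RLC circuit (capacitor voltage as output), ω_n = 1/√(LC) = 1/√(436 mH · 17.0 µF) = 367 rad/s.
ζ = (R/2)·√(C/L) = (278/2)·√(17.0 µF/436 mH) = 0.868.
ω_d = 367·√(1 − 0.868²) = 182 rad/s.

ω_d ≈ 182 rad/s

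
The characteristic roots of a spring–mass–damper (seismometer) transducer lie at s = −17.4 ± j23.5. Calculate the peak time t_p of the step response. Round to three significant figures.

t_p ≈ 0.134 s

t_p = π/ω_d with ω_d = 23.5 (the imaginary part), so t_p = 0.134 s.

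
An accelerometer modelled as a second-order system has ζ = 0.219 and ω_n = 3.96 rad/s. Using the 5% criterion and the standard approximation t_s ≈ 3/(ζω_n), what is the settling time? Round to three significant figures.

t_s ≈ 3/(ζω_n) = 3/(0.219 × 3.96) = 3.46 s.

t_s ≈ 3.46 s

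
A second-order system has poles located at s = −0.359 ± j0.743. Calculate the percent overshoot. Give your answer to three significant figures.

|pole| = ω_n = √(0.359² + 0.743²) = 0.825 rad/s; ζ = cos θ = σ/ω_n = 0.435.
%OS = 100 e^{−πζ/√(1−ζ²)} with ζ = 0.435 gives 21.9%.

%OS ≈ 21.9%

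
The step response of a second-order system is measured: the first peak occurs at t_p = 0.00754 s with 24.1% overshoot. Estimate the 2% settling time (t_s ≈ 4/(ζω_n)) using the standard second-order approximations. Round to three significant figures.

ζ from %OS: ζ = |ln 0.241|/√(π²+ln²0.241) = 0.413.
t_p = π/ω_d ⇒ ω_d = 417 rad/s; then ω_n = ω_d/√(1−ζ²) = 457 rad/s.
t_s ≈ 4/(ζω_n) = 4/(0.413·457) = 0.0212 s.

t_s ≈ 0.0212 s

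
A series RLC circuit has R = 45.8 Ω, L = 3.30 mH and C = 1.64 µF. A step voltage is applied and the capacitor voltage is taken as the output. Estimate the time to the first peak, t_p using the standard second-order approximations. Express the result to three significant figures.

t_p ≈ 0.000269 s

For a series RLC circuit (capacitor voltage as output), ω_n = 1/√(LC) = 1/√(3.30 mH · 1.64 µF) = 13600 rad/s.
ζ = (R/2)·√(C/L) = (45.8/2)·√(1.64 µF/3.30 mH) = 0.511.
ω_d = 13600·√(1 − 0.511²) = 11700 rad/s. t_p = π/ω_d = 0.000269 s.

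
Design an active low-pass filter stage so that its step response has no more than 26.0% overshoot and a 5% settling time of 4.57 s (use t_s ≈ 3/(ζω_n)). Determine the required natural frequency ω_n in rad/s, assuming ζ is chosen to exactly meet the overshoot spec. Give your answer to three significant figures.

Inverting the overshoot relation: ζ = |ln 0.260|/√(π² + ln²0.260) = 0.394.
From t_s ≈ 3/(ζω_n): ω_n = 3/(ζ·t_s) = 3/(0.394·4.57) = 1.67 rad/s.

ω_n ≈ 1.67 rad/s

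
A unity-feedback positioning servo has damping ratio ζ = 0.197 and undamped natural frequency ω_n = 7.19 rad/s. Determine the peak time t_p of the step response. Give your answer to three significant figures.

t_p ≈ 0.446 s

The damped frequency is ω_d = ω_n√(1−ζ²) = 7.19·√(1−0.0388) = 7.05 rad/s.
Peak time t_p = π/ω_d = π/7.05 = 0.446 s.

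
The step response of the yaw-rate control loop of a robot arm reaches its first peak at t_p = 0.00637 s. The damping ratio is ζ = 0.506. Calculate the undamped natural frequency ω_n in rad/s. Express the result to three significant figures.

Peak time t_p = π/ω_d, so ω_d = π/t_p = π/0.00637 = 493 rad/s.
ω_n = ω_d/√(1−ζ²) = 493/√0.744 = 572 rad/s.

ω_n ≈ 572 rad/s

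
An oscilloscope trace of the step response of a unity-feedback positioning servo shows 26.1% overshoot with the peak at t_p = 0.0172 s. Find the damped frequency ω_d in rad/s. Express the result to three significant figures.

ω_d ≈ 183 rad/s

t_p = π/ω_d, so ω_d = π/0.0172 = 183 rad/s.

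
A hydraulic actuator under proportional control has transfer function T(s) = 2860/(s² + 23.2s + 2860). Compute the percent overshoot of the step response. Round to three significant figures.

%OS ≈ 49.8%

Comparing the denominator to s² + 2ζω_n s + ω_n²: ω_n = √2860 = 53.5 rad/s, and 2ζω_n = 23.2 so ζ = 23.2/(2·53.5) = 0.217.
%OS = 100 e^{−πζ/√(1−ζ²)} with ζ = 0.217 gives 49.8%.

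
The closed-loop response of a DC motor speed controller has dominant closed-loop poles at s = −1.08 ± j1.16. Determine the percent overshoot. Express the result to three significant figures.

|pole| = ω_n = √(1.08² + 1.16²) = 1.58 rad/s; ζ = cos θ = σ/ω_n = 0.681.
Overshoot: exp(−π·0.681/√(1−0.681²)) = 0.0537, i.e. 5.37%.

%OS ≈ 5.37%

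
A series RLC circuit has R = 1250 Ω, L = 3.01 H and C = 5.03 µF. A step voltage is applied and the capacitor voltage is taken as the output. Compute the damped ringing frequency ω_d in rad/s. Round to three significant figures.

ω_d ≈ 151 rad/s

For a series RLC circuit (capacitor voltage as output), ω_n = 1/√(LC) = 1/√(3.01 H · 5.03 µF) = 257 rad/s.
ζ = (R/2)·√(C/L) = (1250/2)·√(5.03 µF/3.01 H) = 0.808.
ω_d = 257·√(1 − 0.808²) = 151 rad/s.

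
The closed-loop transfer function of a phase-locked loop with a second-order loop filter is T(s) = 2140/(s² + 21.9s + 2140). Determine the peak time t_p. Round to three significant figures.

t_p ≈ 0.0699 s

ω_n = √2140 = 46.3 rad/s; ζ = 21.9/(2·46.3) = 0.237.
ω_d = ω_n√(1−ζ²) = 44.9 rad/s. Then t_p = π/ω_d = 0.0699 s.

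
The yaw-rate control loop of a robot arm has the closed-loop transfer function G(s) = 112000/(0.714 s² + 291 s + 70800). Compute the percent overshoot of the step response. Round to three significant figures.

Dividing through by 0.714: denominator becomes s² + 407.6 s + 99160.
So ω_n = √99160 = 315 rad/s and ζ = 407.6/(2·315) = 0.647.
Overshoot: exp(−π·0.647/√(1−0.647²)) = 0.0695, i.e. 6.95%.

%OS ≈ 6.95%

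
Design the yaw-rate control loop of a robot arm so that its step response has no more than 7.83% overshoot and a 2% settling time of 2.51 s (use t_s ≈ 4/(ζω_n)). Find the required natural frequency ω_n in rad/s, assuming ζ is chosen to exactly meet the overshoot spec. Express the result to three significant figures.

ω_n ≈ 2.53 rad/s

Inverting the overshoot relation: ζ = |ln 0.0783|/√(π² + ln²0.0783) = 0.630.
From t_s ≈ 4/(ζω_n): ω_n = 4/(ζ·t_s) = 4/(0.630·2.51) = 2.53 rad/s.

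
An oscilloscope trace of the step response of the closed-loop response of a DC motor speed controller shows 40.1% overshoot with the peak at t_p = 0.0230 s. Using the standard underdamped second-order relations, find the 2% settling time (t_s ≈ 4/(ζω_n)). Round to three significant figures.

t_s ≈ 0.101 s

From the overshoot, ζ = −ln(OS)/√(π²+ln²(OS)) = 0.279.
From t_p = π/ω_d, ω_d = π/0.0230 = 137 rad/s, so ω_n = ω_d/√(1−ζ²) = 142 rad/s.
t_s ≈ 4/(ζω_n) = 4/(0.279·142) = 0.101 s.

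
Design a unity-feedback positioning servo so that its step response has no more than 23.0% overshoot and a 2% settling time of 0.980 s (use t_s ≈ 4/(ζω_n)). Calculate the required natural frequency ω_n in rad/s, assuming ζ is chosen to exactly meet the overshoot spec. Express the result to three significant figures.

Inverting the overshoot relation: ζ = |ln 0.230|/√(π² + ln²0.230) = 0.424.
Then ω_n = 4/(ζ t_s) = 4/(0.424 × 0.980) = 9.63 rad/s.

ω_n ≈ 9.63 rad/s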